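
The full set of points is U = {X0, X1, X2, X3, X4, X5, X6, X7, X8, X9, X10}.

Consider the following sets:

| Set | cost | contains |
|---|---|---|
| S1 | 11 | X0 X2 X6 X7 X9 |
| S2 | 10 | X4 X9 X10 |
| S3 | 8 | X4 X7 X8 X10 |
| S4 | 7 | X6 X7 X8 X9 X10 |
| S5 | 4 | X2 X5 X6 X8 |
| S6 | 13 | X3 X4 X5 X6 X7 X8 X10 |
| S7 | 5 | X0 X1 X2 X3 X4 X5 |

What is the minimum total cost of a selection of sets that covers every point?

S4, S7 together cover every point (S4 ∪ S7 = {X0, X1, X2, X3, X4, X5, X6, X7, X8, X9, X10}); total cost 7 + 5 = 12.
No covering selection has total cost below 12.

12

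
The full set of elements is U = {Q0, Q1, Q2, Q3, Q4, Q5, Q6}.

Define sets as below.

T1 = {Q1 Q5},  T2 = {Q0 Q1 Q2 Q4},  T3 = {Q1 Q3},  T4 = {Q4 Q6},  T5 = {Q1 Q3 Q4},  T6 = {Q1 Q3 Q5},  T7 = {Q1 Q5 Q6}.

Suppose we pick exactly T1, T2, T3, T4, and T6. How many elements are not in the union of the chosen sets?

0

Union of T1, T2, T3, T4, T6 = {Q0, Q1, Q2, Q3, Q4, Q5, Q6} — that's every element, so 0 are uncovered.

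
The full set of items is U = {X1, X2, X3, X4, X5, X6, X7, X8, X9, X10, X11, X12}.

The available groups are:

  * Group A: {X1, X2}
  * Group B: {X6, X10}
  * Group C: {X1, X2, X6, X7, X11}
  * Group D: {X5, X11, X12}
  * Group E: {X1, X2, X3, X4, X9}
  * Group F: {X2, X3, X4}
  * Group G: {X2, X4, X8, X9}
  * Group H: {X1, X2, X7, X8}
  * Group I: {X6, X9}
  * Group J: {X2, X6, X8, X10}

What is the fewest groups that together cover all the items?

4

D and E and H and J together: D ∪ E ∪ H ∪ J = {X1, X2, X3, X4, X5, X6, X7, X8, X9, X10, X11, X12} — every item is covered.
No 3 of the 10 groups cover everything (all 120 combinations miss at least one item), so 4 is optimal.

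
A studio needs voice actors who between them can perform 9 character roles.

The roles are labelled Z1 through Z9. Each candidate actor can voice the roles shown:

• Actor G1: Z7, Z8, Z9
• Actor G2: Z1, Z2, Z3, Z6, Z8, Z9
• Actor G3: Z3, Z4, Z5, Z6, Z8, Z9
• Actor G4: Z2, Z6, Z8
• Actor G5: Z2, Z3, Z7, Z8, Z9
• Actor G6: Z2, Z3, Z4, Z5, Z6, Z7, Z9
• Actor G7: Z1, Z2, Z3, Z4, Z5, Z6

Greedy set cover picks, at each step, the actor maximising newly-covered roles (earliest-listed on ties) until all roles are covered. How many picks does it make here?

2

Greedy: pick G6 (covers 7 new) → pick G2 (covers 2 new). Total picks: 2.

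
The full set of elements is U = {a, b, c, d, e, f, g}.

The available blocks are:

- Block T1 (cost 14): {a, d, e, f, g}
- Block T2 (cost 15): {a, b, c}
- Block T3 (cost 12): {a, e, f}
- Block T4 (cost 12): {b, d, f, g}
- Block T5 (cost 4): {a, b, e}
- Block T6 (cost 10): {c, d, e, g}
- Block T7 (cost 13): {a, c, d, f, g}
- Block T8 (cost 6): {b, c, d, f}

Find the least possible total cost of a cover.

17

T5, T7 together cover every element (T5 ∪ T7 = {a, b, c, d, e, f, g}); total cost 4 + 13 = 17.
The greedy pick T5, T8, T6 costs 20; no covering selection beats 17.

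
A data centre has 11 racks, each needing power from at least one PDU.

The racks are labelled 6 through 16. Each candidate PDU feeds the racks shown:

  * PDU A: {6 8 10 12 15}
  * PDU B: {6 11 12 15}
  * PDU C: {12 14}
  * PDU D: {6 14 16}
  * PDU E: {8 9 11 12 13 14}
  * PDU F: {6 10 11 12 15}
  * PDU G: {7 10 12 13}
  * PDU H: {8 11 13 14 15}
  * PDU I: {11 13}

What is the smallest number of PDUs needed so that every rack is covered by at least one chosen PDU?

4

Take {A, D, E, G}. Their union is {6, 7, 8, 9, 10, 11, 12, 13, 14, 15, 16}, which is all 11 racks.
No 3 of the 9 PDUs cover everything (all 84 combinations miss at least one rack), so 4 is optimal.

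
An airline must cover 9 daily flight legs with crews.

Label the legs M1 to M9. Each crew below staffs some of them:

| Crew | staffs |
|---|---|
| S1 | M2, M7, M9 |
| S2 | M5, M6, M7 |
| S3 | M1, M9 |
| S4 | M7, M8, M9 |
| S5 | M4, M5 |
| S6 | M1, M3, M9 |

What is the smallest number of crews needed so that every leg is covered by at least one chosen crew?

5

S1 and S2 and S4 and S5 and S6 together: S1 ∪ S2 ∪ S4 ∪ S5 ∪ S6 = {M1, M2, M3, M4, M5, M6, M7, M8, M9} — every leg is covered.
No 4 of the 6 crews cover everything (all 15 combinations miss at least one leg), so 5 is optimal.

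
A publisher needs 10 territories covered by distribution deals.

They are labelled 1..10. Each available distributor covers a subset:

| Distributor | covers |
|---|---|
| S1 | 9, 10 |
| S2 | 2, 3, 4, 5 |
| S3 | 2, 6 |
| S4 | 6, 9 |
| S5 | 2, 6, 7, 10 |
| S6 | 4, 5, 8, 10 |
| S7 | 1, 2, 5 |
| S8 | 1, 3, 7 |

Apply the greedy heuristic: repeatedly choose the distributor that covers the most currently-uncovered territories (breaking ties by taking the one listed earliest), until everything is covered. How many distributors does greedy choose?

5

Greedy: pick S2 (covers 4 new) → pick S5 (covers 3 new) → pick S1 (covers 1 new) → pick S6 (covers 1 new) → pick S7 (covers 1 new). Total picks: 5.
(The true minimum cover uses only 4 distributors, so greedy is not optimal here.)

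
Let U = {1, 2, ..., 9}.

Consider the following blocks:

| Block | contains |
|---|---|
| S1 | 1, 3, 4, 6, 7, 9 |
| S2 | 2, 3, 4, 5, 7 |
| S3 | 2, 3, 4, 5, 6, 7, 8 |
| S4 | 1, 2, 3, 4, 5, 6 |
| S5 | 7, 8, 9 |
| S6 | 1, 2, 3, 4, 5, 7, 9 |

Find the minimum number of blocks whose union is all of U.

2

S3 and S6 together: S3 ∪ S6 = {1, 2, 3, 4, 5, 6, 7, 8, 9} — every point is covered.
No single block has all 9 points (the largest, S3, has 7), so 2 is optimal.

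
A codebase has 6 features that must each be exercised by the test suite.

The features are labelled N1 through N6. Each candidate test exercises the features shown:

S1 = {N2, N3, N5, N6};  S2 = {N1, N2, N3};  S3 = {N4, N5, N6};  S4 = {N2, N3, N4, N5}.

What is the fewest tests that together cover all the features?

2

Take {S2, S3}. Their union is {N1, N2, N3, N4, N5, N6}, which is all 6 features.
No single test has all 6 features (the largest, S1, has 4), so 2 is optimal.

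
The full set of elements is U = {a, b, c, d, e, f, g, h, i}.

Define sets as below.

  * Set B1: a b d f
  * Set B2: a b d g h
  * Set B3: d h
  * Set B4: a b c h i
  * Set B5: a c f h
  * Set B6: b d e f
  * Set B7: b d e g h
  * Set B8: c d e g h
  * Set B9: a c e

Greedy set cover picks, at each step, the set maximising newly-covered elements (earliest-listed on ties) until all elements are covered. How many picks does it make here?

Greedy: pick B2 (covers 5 new) → pick B4 (covers 2 new) → pick B6 (covers 2 new). Total picks: 3.

3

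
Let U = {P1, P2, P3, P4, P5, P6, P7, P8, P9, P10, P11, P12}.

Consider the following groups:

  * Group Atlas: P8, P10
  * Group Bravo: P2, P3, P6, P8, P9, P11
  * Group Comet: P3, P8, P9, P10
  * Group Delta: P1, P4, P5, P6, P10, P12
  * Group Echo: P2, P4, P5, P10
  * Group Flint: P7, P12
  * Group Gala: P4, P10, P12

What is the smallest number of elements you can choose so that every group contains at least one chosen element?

The 3 elements {P2, P10, P12} hit every group.
No choice of 2 elements meets every group, so 3 is the minimum.

3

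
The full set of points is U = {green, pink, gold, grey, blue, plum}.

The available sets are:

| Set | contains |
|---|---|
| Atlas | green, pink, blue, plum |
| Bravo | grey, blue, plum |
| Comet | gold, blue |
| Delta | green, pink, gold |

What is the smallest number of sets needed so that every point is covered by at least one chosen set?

2

Bravo and Delta cover everything between them: the union {green, pink, gold, grey, blue, plum} is all of U.
No single set has all 6 points (the largest, Atlas, has 4), so 2 is optimal.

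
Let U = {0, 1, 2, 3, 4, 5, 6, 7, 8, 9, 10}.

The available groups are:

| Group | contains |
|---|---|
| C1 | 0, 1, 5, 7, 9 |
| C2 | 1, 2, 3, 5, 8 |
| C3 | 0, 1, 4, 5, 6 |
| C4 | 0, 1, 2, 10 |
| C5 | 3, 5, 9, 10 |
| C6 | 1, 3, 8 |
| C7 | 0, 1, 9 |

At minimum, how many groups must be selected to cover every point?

C1 and C2 and C3 and C4 together: C1 ∪ C2 ∪ C3 ∪ C4 = {0, 1, 2, 3, 4, 5, 6, 7, 8, 9, 10} — every point is covered.
No 3 of the 7 groups cover everything (all 35 combinations miss at least one point), so 4 is optimal.

4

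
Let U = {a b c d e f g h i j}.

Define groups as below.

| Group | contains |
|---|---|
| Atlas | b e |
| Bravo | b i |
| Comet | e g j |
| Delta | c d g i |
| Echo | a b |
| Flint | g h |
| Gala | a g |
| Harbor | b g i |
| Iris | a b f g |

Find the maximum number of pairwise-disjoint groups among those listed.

Bravo, Gala are pairwise disjoint (Bravo={b,i}; Gala={a,g}).
Every remaining group overlaps one of these, and no 3 of the listed groups are pairwise disjoint, so 2 is the maximum.

2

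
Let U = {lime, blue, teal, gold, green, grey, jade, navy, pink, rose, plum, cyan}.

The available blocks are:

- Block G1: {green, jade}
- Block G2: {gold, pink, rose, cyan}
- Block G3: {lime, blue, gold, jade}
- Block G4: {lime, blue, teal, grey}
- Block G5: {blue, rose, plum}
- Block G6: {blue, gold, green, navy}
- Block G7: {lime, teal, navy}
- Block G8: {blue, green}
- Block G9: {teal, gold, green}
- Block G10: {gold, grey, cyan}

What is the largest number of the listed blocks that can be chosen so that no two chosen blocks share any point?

G1, G5, G7, G10 are pairwise disjoint (G1={green,jade}; G5={blue,rose,plum}; G7={lime,teal,navy}; G10={gold,grey,cyan}).
Every remaining block overlaps one of these, and no 5 of the listed blocks are pairwise disjoint, so 4 is the maximum.

4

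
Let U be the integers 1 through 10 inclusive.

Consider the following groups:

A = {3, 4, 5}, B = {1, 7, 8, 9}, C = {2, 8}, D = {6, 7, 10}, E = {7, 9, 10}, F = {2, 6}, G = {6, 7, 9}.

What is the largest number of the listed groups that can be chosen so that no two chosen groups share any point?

A, C, G are pairwise disjoint (A={3,4,5}; C={2,8}; G={6,7,9}).
Every remaining group overlaps one of these, and no 4 of the listed groups are pairwise disjoint, so 3 is the maximum.

3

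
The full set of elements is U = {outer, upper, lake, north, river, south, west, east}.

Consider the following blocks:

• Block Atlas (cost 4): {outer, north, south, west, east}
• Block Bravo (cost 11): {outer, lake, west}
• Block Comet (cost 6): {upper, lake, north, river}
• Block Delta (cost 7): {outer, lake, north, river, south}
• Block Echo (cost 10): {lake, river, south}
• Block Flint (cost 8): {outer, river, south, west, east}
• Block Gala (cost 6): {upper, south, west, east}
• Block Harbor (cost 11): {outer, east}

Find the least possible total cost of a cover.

Atlas, Comet together cover every element (Atlas ∪ Comet = {outer, upper, lake, north, river, south, west, east}); total cost 4 + 6 = 10.
No covering selection has total cost below 10.

10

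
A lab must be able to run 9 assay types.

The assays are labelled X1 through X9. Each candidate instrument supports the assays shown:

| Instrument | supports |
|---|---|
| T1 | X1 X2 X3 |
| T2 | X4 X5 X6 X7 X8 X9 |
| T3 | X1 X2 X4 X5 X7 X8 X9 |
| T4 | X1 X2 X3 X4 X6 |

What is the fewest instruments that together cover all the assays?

2

T1 and T2 together: T1 ∪ T2 = {X1, X2, X3, X4, X5, X6, X7, X8, X9} — every assay is covered.
No single instrument has all 9 assays (the largest, T3, has 7), so 2 is optimal.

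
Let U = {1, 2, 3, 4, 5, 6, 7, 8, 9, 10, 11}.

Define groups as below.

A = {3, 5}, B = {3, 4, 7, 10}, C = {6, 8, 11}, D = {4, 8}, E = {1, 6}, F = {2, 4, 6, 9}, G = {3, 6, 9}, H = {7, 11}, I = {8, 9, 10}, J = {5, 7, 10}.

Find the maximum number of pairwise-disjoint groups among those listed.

A, E, H, I are pairwise disjoint (A={3,5}; E={1,6}; H={7,11}; I={8,9,10}).
Every remaining group overlaps one of these, and no 5 of the listed groups are pairwise disjoint, so 4 is the maximum.

4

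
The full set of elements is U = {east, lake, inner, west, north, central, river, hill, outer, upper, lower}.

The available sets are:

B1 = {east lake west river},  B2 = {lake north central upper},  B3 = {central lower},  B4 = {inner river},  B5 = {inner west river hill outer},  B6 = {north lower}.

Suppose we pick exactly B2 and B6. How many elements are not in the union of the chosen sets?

6

Union of B2, B6 = {lake, north, central, upper, lower}.
Not covered: east, inner, west, river, hill, outer — 6 elements.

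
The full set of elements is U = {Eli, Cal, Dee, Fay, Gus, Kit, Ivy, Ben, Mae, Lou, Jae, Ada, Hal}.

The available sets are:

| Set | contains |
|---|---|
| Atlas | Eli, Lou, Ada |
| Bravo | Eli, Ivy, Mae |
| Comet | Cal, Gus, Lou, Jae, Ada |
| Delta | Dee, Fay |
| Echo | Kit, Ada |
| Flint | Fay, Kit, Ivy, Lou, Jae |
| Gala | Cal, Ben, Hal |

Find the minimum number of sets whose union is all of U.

Bravo, Comet, Delta, Echo, and Gala cover everything between them: the union {Eli, Cal, Dee, Fay, Gus, Kit, Ivy, Ben, Mae, Lou, Jae, Ada, Hal} is all of U.
No 4 of the 7 sets cover everything (all 35 combinations miss at least one element), so 5 is optimal.

5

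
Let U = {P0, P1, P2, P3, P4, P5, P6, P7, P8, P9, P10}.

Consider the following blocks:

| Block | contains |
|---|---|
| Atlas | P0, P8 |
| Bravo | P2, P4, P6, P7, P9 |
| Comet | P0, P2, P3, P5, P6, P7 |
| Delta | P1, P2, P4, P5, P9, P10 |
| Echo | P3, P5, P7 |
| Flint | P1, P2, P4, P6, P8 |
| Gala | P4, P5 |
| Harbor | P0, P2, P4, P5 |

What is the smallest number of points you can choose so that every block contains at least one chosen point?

The 3 points {P5, P8, P9} hit every block.
No choice of 2 points meets every block, so 3 is the minimum.

3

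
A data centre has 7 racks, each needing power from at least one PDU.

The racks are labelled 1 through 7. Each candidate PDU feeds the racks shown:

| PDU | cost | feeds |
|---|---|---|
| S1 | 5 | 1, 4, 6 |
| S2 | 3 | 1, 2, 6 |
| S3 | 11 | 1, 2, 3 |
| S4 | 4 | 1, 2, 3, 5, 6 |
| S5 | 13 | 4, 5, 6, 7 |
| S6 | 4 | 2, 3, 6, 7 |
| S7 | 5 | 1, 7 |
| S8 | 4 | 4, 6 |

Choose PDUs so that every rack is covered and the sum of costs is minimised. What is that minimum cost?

S4, S6, S8 together cover every rack (S4 ∪ S6 ∪ S8 = {1, 2, 3, 4, 5, 6, 7}); total cost 4 + 4 + 4 = 12.
No covering selection has total cost below 12.

12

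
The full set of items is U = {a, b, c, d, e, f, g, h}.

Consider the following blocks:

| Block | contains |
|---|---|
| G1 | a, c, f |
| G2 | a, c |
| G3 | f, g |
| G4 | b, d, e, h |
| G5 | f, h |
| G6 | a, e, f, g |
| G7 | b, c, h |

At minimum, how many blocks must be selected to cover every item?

3

Take {G2, G4, G6}. Their union is {a, b, c, d, e, f, g, h}, which is all 8 items.
Only G4 contains d, so G4 is forced; the remaining 4 items need at least 2 more blocks (each remaining block adds at most 3) — so at least 3 blocks are needed, and 3 is optimal.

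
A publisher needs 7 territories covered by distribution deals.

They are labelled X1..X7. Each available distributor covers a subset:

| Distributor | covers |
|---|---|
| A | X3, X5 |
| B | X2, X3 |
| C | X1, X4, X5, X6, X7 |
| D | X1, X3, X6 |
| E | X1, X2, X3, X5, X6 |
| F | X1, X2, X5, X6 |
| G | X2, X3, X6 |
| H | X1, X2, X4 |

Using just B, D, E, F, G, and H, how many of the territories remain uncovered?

1

Union of B, D, E, F, G, H = {X1, X2, X3, X4, X5, X6}.
Not covered: X7 — 1 territory.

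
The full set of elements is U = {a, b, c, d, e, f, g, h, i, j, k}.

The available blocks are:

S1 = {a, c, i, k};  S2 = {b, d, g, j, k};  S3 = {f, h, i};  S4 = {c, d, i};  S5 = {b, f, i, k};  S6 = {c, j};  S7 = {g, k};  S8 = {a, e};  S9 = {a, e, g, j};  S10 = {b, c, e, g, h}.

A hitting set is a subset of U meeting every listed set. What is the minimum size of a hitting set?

The 4 elements {e, i, j, k} hit every block.
The blocks S3, S6, S7, S8 are pairwise disjoint, so any hitting set needs a separate element for each — at least 4. Hence 4 is optimal.

4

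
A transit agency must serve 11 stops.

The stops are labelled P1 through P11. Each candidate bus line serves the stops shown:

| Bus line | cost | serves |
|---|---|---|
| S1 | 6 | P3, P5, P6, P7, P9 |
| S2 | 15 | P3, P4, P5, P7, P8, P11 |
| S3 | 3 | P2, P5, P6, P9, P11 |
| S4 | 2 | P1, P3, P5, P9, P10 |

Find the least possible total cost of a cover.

S2, S3, S4 together cover every stop (S2 ∪ S3 ∪ S4 = {P1, P2, P3, P4, P5, P6, P7, P8, P9, P10, P11}); total cost 15 + 3 + 2 = 20.
No covering selection has total cost below 20.

20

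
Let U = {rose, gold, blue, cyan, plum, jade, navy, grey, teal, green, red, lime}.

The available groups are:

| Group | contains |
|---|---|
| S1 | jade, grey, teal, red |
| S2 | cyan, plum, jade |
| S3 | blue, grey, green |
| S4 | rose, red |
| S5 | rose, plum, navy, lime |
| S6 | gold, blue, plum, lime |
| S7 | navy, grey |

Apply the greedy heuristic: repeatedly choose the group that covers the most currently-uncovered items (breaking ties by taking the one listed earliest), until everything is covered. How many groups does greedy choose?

5

Greedy: pick S1 (covers 4 new) → pick S5 (covers 4 new) → pick S3 (covers 2 new) → pick S2 (covers 1 new) → pick S6 (covers 1 new). Total picks: 5.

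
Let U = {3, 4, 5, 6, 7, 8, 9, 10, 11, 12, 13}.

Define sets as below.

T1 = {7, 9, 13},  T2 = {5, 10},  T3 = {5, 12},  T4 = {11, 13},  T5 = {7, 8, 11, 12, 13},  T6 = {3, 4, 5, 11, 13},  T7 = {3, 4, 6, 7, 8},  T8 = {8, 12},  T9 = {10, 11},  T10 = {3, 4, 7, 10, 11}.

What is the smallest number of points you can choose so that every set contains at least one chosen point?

4

Take H = {7, 10, 11, 12}. Each listed set contains at least one of these, so H is a hitting set of size 4.
No choice of 3 points meets every set, so 4 is the minimum.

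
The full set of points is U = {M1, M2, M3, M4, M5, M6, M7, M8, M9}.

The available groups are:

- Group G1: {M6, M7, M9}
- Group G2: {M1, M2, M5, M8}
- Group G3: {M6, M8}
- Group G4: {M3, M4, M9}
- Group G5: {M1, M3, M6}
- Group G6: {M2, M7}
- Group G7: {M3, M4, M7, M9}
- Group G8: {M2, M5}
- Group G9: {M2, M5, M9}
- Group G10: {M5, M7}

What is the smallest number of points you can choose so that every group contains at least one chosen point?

The 4 points {M2, M4, M5, M6} hit every group.
No choice of 3 points meets every group, so 4 is the minimum.

4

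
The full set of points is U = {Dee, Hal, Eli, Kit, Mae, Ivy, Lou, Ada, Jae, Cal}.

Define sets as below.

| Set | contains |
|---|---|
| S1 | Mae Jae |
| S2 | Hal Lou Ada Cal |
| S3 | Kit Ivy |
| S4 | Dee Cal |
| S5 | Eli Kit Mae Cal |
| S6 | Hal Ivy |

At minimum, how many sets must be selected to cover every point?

5

S1 and S2 and S4 and S5 and S6 together: S1 ∪ S2 ∪ S4 ∪ S5 ∪ S6 = {Dee, Hal, Eli, Kit, Mae, Ivy, Lou, Ada, Jae, Cal} — every point is covered.
No 4 of the 6 sets cover everything (all 15 combinations miss at least one point), so 5 is optimal.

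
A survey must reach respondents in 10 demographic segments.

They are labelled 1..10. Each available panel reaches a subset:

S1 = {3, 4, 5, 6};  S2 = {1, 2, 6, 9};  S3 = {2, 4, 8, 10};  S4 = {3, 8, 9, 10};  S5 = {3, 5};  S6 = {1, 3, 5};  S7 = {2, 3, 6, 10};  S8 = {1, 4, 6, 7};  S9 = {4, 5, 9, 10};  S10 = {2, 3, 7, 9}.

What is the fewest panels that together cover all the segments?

4

Take {S2, S3, S9, S10}. Their union is {1, 2, 3, 4, 5, 6, 7, 8, 9, 10}, which is all 10 segments.
No 3 of the 10 panels cover everything (all 120 combinations miss at least one segment), so 4 is optimal.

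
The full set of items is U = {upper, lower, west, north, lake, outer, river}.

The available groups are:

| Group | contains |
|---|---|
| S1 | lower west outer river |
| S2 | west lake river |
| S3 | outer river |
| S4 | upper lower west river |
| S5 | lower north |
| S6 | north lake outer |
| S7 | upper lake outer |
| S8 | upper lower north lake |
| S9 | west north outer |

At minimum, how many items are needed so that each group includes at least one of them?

H = {north, lake, river} meets every group (each contains at least one member of H), and |H| = 3.
No choice of 2 items meets every group, so 3 is the minimum.

3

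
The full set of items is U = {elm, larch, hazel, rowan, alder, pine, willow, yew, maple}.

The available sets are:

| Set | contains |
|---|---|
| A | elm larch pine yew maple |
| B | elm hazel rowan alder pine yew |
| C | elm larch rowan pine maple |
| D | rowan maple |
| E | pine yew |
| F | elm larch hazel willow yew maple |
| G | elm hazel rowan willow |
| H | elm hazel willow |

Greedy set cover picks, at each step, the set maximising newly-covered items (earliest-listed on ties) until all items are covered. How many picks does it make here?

2

Greedy: pick B (covers 6 new) → pick F (covers 3 new). Total picks: 2.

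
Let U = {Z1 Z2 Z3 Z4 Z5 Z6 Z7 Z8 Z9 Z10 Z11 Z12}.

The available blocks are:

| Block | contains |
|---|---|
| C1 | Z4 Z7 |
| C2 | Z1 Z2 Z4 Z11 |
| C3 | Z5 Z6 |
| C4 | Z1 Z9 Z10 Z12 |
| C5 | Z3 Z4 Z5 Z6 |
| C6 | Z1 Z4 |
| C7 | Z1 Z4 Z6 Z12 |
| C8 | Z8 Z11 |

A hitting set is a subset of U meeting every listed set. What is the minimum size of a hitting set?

Take H = {Z4, Z6, Z11, Z12}. Each listed block contains at least one of these, so H is a hitting set of size 4.
The blocks C1, C3, C4, C8 are pairwise disjoint, so any hitting set needs a separate item for each — at least 4. Hence 4 is optimal.

4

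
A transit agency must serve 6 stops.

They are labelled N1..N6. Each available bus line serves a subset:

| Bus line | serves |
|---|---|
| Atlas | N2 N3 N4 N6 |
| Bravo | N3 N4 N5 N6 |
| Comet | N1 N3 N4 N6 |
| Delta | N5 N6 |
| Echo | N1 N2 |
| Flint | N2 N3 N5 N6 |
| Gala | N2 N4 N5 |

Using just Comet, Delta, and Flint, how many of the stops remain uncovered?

Union of Comet, Delta, Flint = {N1, N2, N3, N4, N5, N6} — that's every stop, so 0 are uncovered.

0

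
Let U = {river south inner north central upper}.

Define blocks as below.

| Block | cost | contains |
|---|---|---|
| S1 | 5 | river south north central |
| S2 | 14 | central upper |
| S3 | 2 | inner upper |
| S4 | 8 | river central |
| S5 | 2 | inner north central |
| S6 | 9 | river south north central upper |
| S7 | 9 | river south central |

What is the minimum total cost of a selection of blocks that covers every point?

7

S1, S3 together cover every point (S1 ∪ S3 = {river, south, inner, north, central, upper}); total cost 5 + 2 = 7.
The greedy pick S5, S3, S1 costs 9; no covering selection beats 7.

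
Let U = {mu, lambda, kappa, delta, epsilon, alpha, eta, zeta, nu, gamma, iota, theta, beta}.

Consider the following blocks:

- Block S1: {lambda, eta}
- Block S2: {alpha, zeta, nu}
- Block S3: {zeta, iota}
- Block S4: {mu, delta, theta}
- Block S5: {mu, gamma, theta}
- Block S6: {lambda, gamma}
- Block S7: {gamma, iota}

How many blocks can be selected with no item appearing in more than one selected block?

4

S1, S2, S4, S7 are pairwise disjoint (S1={lambda,eta}; S2={alpha,zeta,nu}; S4={mu,delta,theta}; S7={gamma,iota}).
Every remaining block overlaps one of these, and no 5 of the listed blocks are pairwise disjoint, so 4 is the maximum.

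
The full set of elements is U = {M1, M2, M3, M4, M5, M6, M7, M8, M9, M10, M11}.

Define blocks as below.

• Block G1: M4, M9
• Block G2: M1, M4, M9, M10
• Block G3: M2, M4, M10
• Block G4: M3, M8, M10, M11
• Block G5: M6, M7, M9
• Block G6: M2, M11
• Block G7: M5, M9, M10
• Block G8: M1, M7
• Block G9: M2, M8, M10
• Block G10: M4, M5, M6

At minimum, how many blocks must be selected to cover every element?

Take {G3, G4, G5, G8, G10}. Their union is {M1, M2, M3, M4, M5, M6, M7, M8, M9, M10, M11}, which is all 11 elements.
No 4 of the 10 blocks cover everything (all 210 combinations miss at least one element), so 5 is optimal.

5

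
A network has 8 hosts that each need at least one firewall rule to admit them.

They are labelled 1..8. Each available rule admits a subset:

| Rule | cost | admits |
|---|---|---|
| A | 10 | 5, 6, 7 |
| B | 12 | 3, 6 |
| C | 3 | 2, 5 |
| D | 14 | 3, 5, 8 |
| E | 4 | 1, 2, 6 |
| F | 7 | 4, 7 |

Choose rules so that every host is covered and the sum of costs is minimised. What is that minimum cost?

D, E, F together cover every host (D ∪ E ∪ F = {1, 2, 3, 4, 5, 6, 7, 8}); total cost 14 + 4 + 7 = 25.
The greedy pick E, C, F, D costs 28; no covering selection beats 25.

25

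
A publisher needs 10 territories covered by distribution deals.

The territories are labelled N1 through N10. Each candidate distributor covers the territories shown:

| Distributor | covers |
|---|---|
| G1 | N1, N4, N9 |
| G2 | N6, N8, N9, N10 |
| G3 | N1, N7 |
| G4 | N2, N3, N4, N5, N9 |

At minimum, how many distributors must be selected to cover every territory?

3

Take {G2, G3, G4}. Their union is {N1, N2, N3, N4, N5, N6, N7, N8, N9, N10}, which is all 10 territories.
Only G4 contains N2, so G4 is forced; the remaining 5 territories need at least 2 more distributors (each remaining distributor adds at most 3) — so at least 3 distributors are needed, and 3 is optimal.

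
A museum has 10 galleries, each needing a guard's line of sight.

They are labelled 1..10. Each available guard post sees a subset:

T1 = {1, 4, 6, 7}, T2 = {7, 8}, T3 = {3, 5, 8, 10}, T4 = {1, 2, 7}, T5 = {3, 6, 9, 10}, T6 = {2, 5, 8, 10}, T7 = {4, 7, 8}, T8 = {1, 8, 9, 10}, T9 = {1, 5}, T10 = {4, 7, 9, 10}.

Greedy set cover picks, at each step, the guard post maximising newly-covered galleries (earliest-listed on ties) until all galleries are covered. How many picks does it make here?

4

Greedy: pick T1 (covers 4 new) → pick T3 (covers 4 new) → pick T4 (covers 1 new) → pick T5 (covers 1 new). Total picks: 4.
(The true minimum cover uses only 3 guard posts, so greedy is not optimal here.)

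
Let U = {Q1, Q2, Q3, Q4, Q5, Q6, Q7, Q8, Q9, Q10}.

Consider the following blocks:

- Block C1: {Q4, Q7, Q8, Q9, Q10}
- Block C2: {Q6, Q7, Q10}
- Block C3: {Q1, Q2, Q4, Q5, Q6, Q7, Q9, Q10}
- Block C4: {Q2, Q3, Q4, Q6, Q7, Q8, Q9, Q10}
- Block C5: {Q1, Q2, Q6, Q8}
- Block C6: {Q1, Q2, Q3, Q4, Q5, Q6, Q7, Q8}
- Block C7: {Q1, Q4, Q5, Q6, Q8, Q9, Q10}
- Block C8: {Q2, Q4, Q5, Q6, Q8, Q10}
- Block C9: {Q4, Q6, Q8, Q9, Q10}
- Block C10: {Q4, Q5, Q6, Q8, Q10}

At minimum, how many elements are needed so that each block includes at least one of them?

2

Take H = {Q4, Q6}. Each listed block contains at least one of these, so H is a hitting set of size 2.
No single element lies in every block, so at least 2 are needed and 2 is optimal.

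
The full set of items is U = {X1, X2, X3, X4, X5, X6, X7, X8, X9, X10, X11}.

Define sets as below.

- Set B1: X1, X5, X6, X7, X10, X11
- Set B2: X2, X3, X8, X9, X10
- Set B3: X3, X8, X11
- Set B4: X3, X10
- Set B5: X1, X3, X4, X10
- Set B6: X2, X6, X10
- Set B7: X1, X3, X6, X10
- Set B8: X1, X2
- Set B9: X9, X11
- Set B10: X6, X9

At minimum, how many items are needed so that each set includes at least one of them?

4

Take H = {X1, X3, X6, X9}. Each listed set contains at least one of these, so H is a hitting set of size 4.
No choice of 3 items meets every set, so 4 is the minimum.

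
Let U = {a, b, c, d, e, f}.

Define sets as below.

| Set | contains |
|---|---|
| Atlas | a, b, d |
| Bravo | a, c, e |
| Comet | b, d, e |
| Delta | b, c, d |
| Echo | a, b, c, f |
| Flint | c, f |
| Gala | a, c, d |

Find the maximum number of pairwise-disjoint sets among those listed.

Atlas, Flint are pairwise disjoint (Atlas={a,b,d}; Flint={c,f}).
Every remaining set overlaps one of these, and no 3 of the listed sets are pairwise disjoint, so 2 is the maximum.

2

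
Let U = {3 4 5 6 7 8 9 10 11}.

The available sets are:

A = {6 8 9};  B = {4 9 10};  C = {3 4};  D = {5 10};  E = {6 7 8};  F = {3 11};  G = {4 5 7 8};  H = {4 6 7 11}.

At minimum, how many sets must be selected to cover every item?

4

B and D and E and F together: B ∪ D ∪ E ∪ F = {3, 4, 5, 6, 7, 8, 9, 10, 11} — every item is covered.
No 3 of the 8 sets cover everything (all 56 combinations miss at least one item), so 4 is optimal.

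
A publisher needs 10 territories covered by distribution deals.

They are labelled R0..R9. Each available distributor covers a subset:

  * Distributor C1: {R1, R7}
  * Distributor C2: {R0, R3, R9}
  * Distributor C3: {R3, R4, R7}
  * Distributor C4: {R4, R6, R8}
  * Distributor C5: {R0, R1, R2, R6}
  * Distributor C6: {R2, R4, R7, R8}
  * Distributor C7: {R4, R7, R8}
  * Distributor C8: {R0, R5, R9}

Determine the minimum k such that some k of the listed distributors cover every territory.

C3 and C4 and C5 and C8 together: C3 ∪ C4 ∪ C5 ∪ C8 = {R0, R1, R2, R3, R4, R5, R6, R7, R8, R9} — every territory is covered.
No 3 of the 8 distributors cover everything (all 56 combinations miss at least one territory), so 4 is optimal.

4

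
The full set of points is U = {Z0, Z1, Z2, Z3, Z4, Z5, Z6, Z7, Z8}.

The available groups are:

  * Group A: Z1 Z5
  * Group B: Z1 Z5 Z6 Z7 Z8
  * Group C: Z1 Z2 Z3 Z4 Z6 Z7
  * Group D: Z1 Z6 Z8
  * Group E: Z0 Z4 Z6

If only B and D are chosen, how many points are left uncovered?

4

Union of B, D = {Z1, Z5, Z6, Z7, Z8}.
Not covered: Z0, Z2, Z3, Z4 — 4 points.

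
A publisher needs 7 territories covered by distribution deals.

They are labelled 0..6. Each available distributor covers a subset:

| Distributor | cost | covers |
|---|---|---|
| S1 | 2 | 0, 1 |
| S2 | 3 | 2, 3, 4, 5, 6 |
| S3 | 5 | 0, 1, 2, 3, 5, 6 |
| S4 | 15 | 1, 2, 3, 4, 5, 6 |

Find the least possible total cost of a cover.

S1, S2 together cover every territory (S1 ∪ S2 = {0, 1, 2, 3, 4, 5, 6}); total cost 2 + 3 = 5.
No covering selection has total cost below 5.

5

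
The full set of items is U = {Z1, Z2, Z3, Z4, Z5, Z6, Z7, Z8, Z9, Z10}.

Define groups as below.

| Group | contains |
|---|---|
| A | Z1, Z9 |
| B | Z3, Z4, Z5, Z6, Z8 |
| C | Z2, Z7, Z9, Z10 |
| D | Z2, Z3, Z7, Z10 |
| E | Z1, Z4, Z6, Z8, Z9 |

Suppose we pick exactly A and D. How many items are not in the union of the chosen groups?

Union of A, D = {Z1, Z2, Z3, Z7, Z9, Z10}.
Not covered: Z4, Z5, Z6, Z8 — 4 items.

4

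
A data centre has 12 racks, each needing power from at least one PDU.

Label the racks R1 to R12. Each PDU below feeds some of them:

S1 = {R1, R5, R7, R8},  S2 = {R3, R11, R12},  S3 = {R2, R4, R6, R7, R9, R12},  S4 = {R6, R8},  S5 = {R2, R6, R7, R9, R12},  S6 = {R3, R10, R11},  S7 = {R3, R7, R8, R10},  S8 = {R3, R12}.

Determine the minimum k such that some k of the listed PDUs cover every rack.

3

S1 and S3 and S6 together: S1 ∪ S3 ∪ S6 = {R1, R2, R3, R4, R5, R6, R7, R8, R9, R10, R11, R12} — every rack is covered.
Only S1 contains R1, so S1 is forced; the remaining 8 racks need at least 2 more PDUs (each remaining PDU adds at most 5) — so at least 3 PDUs are needed, and 3 is optimal.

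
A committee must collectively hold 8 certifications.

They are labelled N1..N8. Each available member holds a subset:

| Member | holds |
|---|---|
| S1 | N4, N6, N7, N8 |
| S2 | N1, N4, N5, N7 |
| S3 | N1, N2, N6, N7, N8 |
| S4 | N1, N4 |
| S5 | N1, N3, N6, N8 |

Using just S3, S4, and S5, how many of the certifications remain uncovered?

Union of S3, S4, S5 = {N1, N2, N3, N4, N6, N7, N8}.
Not covered: N5 — 1 certification.

1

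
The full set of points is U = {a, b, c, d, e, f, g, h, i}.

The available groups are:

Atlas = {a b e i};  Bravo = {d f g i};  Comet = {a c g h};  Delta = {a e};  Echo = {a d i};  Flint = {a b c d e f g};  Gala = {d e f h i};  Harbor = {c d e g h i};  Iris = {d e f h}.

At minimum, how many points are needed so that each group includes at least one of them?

2

Take T = {a, d}. Each listed group contains at least one of these, so T is a hitting set of size 2.
The groups Bravo, Delta are pairwise disjoint, so any hitting set needs a separate point for each — at least 2. Hence 2 is optimal.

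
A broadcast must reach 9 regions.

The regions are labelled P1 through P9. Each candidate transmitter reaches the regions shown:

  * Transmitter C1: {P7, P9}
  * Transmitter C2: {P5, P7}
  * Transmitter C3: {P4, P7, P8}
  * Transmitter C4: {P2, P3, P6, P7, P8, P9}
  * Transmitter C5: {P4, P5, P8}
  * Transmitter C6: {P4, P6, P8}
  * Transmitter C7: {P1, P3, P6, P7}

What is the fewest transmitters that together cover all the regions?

3

C4 and C5 and C7 together: C4 ∪ C5 ∪ C7 = {P1, P2, P3, P4, P5, P6, P7, P8, P9} — every region is covered.
Only C7 contains P1, so C7 is forced; the remaining 5 regions need at least 2 more transmitters (each remaining transmitter adds at most 3) — so at least 3 transmitters are needed, and 3 is optimal.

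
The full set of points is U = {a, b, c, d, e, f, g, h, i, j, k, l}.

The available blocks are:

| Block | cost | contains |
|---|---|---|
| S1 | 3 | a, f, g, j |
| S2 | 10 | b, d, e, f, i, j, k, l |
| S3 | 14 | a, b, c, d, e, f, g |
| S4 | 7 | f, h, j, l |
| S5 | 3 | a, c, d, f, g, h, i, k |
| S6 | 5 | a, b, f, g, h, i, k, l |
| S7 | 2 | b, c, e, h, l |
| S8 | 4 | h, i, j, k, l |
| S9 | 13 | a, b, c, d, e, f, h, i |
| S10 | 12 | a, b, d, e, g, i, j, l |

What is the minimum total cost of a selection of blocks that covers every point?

S1, S5, S7 together cover every point (S1 ∪ S5 ∪ S7 = {a, b, c, d, e, f, g, h, i, j, k, l}); total cost 3 + 3 + 2 = 8.
No covering selection has total cost below 8.

8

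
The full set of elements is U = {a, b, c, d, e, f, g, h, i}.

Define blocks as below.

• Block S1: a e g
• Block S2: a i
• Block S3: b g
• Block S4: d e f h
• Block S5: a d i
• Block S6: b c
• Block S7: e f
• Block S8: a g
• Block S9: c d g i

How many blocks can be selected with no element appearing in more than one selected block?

3

S6, S7, S8 are pairwise disjoint (S6={b,c}; S7={e,f}; S8={a,g}).
Every remaining block overlaps one of these, and no 4 of the listed blocks are pairwise disjoint, so 3 is the maximum.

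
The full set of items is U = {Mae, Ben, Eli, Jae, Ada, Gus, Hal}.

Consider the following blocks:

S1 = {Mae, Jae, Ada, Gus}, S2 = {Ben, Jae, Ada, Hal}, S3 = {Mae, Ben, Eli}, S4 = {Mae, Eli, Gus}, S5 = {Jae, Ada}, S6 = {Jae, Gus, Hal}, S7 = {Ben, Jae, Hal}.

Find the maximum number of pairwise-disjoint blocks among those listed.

S3, S6 are pairwise disjoint (S3={Mae,Ben,Eli}; S6={Jae,Gus,Hal}).
Every remaining block overlaps one of these, and no 3 of the listed blocks are pairwise disjoint, so 2 is the maximum.

2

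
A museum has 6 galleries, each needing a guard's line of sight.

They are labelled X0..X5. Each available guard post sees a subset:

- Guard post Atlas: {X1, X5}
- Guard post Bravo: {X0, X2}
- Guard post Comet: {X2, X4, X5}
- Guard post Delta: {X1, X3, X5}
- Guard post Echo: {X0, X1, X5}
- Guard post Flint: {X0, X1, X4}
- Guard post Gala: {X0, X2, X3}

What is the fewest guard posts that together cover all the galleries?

Comet and Delta and Gala together: Comet ∪ Delta ∪ Gala = {X0, X1, X2, X3, X4, X5} — every gallery is covered.
No 2 of the 7 guard posts cover everything (all 21 combinations miss at least one gallery), so 3 is optimal.

3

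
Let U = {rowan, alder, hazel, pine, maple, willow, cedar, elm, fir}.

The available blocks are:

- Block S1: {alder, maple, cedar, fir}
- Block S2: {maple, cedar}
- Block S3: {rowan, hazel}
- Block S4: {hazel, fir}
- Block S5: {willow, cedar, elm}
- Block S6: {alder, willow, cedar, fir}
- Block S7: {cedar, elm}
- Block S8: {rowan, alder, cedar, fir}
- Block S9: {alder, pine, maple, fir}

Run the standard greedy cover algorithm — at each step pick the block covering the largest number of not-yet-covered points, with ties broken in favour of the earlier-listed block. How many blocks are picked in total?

Greedy: pick S1 (covers 4 new) → pick S3 (covers 2 new) → pick S5 (covers 2 new) → pick S9 (covers 1 new). Total picks: 4.
(The true minimum cover uses only 3 blocks, so greedy is not optimal here.)

4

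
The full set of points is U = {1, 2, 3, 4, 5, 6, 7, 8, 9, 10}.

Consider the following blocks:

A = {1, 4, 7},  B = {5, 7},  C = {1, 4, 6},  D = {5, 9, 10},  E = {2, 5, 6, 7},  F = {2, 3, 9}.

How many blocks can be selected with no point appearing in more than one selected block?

B, C, F are pairwise disjoint (B={5,7}; C={1,4,6}; F={2,3,9}).
Every remaining block overlaps one of these, and no 4 of the listed blocks are pairwise disjoint, so 3 is the maximum.

3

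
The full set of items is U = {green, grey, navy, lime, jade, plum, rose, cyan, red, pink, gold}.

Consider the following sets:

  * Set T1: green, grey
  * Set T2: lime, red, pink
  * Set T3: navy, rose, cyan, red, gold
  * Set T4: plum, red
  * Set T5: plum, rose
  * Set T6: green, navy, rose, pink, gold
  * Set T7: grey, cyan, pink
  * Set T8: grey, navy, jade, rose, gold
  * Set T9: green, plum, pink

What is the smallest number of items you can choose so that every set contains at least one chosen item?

4

H = {green, plum, rose, pink} meets every set (each contains at least one member of H), and |H| = 4.
No choice of 3 items meets every set, so 4 is the minimum.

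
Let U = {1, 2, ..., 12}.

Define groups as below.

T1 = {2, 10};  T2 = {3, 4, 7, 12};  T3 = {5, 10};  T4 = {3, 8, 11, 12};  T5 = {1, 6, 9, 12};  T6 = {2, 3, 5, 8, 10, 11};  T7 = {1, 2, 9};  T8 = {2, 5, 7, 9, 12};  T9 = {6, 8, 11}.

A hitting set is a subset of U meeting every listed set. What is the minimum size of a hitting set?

4

The 4 items {2, 10, 11, 12} hit every group.
The groups T2, T3, T7, T9 are pairwise disjoint, so any hitting set needs a separate item for each — at least 4. Hence 4 is optimal.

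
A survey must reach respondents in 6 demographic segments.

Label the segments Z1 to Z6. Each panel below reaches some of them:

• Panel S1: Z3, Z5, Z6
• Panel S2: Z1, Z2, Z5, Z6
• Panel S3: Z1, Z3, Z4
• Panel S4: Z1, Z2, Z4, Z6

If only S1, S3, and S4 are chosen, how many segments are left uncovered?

0

Union of S1, S3, S4 = {Z1, Z2, Z3, Z4, Z5, Z6} — that's every segment, so 0 are uncovered.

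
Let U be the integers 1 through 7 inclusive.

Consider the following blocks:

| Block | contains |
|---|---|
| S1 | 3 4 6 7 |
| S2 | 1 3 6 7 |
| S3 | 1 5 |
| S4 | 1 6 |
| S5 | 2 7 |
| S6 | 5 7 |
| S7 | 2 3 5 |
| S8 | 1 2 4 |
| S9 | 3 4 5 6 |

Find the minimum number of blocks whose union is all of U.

S1, S7, and S8 cover everything between them: the union {1, 2, 3, 4, 5, 6, 7} is all of U.
No 2 of the 9 blocks cover everything (all 36 combinations miss at least one point), so 3 is optimal.

3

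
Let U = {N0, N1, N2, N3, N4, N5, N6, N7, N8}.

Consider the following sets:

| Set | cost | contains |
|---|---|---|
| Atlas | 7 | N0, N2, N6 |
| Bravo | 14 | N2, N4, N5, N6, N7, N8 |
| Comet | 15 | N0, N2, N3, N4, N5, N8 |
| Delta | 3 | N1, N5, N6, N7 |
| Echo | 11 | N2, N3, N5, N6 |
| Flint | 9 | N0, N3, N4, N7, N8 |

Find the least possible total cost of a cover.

18

Comet, Delta together cover every point (Comet ∪ Delta = {N0, N1, N2, N3, N4, N5, N6, N7, N8}); total cost 15 + 3 = 18.
The greedy pick Delta, Flint, Atlas costs 19; no covering selection beats 18.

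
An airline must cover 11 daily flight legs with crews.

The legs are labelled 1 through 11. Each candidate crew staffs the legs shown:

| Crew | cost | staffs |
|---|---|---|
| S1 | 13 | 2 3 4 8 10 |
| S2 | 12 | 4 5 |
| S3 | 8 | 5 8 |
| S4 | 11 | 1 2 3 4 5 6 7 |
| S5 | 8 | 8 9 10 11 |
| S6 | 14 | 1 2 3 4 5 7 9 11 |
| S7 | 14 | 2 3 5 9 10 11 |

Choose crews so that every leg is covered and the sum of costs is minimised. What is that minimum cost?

S4, S5 together cover every leg (S4 ∪ S5 = {1, 2, 3, 4, 5, 6, 7, 8, 9, 10, 11}); total cost 11 + 8 = 19.
No covering selection has total cost below 19.

19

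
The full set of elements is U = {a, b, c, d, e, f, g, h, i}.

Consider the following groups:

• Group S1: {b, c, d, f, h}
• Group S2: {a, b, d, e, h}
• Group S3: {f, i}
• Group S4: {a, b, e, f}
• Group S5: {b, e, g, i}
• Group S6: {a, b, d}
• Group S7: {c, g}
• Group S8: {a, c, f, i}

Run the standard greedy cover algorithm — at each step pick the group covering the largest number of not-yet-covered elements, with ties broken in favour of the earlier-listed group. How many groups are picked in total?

Greedy: pick S1 (covers 5 new) → pick S5 (covers 3 new) → pick S2 (covers 1 new). Total picks: 3.

3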